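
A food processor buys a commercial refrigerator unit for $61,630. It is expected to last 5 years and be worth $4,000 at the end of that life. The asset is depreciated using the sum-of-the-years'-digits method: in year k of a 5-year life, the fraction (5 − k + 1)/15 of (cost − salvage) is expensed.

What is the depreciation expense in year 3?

Depreciable base = $61,630 − $4,000 = $57,630.
Sum of the years' digits = 5+4+3+2+1 = 15.
Year 1: $57,630 × 5/15 = $19,210. Book value $42,420.
Year 2: $57,630 × 4/15 = $15,368. Book value $27,052.
Year 3: $57,630 × 3/15 = $11,526. Book value $15,526.

$11,526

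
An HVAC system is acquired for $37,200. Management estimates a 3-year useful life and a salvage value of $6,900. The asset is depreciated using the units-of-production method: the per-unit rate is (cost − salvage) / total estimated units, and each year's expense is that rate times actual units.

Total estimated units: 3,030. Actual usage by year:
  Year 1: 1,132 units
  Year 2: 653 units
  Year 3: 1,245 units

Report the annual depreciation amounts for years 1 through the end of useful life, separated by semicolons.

Depreciable base = $37,200 − $6,900 = $30,300.
Rate = $30,300 / 3,030 units = $10 per unit.
Year 1: 1,132 × $10 = $11,320. Book value $25,880.
Year 2: 653 × $10 = $6,530. Book value $19,350.
Year 3: 1,245 × $10 = $12,450. Book value $6,900.

$11,320; $6,530; $12,450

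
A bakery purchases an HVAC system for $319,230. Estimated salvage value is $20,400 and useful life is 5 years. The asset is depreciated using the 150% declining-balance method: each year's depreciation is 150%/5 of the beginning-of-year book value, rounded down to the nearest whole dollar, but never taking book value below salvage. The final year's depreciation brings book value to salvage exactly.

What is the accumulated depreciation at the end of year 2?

Depreciable base = $319,230 − $20,400 = $298,830.
Year 1: ⌊$319,230 × 150%/5⌋ = $95,769. Book value $223,461.
Year 2: ⌊$223,461 × 150%/5⌋ = $67,038. Book value $156,423.
Accumulated through year 2 = $319,230 − $156,423 = $162,807.

$162,807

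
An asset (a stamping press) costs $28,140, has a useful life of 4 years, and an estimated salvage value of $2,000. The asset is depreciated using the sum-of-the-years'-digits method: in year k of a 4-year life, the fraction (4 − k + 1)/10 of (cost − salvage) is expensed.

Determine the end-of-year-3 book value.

Depreciable base = $28,140 − $2,000 = $26,140.
Sum of the years' digits = 4+3+2+1 = 10.
Year 1: $26,140 × 4/10 = $10,456. Book value $17,684.
Year 2: $26,140 × 3/10 = $7,842. Book value $9,842.
Year 3: $26,140 × 2/10 = $5,228. Book value $4,614.

$4,614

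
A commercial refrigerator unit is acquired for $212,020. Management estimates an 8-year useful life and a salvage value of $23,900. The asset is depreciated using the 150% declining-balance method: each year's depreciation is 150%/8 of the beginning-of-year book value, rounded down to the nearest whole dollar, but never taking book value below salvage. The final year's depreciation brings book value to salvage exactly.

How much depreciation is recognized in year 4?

Depreciable base = $212,020 − $23,900 = $188,120.
Year 1: ⌊$212,020 × 150%/8⌋ = $39,753. Book value $172,267.
Year 2: ⌊$172,267 × 150%/8⌋ = $32,300. Book value $139,967.
Year 3: ⌊$139,967 × 150%/8⌋ = $26,243. Book value $113,724.
Year 4: ⌊$113,724 × 150%/8⌋ = $21,323. Book value $92,401.

$21,323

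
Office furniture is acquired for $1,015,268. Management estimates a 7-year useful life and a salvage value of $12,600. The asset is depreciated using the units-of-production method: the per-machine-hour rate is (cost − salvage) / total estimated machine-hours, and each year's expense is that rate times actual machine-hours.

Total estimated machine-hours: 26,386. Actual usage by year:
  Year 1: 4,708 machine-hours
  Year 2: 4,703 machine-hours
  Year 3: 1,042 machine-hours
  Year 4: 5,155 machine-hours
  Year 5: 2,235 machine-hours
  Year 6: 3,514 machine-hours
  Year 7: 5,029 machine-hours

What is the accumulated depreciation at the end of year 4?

$593,104

Depreciable base = $1,015,268 − $12,600 = $1,002,668.
Rate = $1,002,668 / 26,386 machine-hours = $38 per machine-hour.
Year 1: 4,708 × $38 = $178,904. Book value $836,364.
Year 2: 4,703 × $38 = $178,714. Book value $657,650.
Year 3: 1,042 × $38 = $39,596. Book value $618,054.
Year 4: 5,155 × $38 = $195,890. Book value $422,164.
Accumulated through year 4 = $1,015,268 − $422,164 = $593,104.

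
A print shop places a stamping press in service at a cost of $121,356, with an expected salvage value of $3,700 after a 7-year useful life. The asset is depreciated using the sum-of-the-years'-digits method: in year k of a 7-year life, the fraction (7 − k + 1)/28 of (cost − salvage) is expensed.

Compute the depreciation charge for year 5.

Depreciable base = $121,356 − $3,700 = $117,656.
Sum of the years' digits = 7+6+5+4+3+2+1 = 28.
Year 1: $117,656 × 7/28 = $29,414. Book value $91,942.
Year 2: $117,656 × 6/28 = $25,212. Book value $66,730.
Year 3: $117,656 × 5/28 = $21,010. Book value $45,720.
Year 4: $117,656 × 4/28 = $16,808. Book value $28,912.
Year 5: $117,656 × 3/28 = $12,606. Book value $16,306.

$12,606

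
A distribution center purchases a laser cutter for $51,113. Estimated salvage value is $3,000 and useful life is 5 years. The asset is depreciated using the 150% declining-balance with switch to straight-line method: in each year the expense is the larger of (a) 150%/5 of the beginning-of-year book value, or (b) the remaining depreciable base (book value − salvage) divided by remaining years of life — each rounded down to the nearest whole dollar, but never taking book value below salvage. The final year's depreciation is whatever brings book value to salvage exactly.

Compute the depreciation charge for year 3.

$7,513

Depreciable base = $51,113 − $3,000 = $48,113.
Year 1: DB = ⌊$51,113 × 150%/5⌋ = $15,333; SL = ⌊$48,113/5⌋ = $9,622 → take DB $15,333. Book value $35,780.
Year 2: DB = ⌊$35,780 × 150%/5⌋ = $10,734; SL = ⌊$32,780/4⌋ = $8,195 → take DB $10,734. Book value $25,046.
Year 3: DB = ⌊$25,046 × 150%/5⌋ = $7,513; SL = ⌊$22,046/3⌋ = $7,348 → take DB $7,513. Book value $17,533.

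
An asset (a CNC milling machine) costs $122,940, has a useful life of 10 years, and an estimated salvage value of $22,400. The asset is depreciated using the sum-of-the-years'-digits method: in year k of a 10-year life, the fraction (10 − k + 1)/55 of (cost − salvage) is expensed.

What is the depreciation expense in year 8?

$5,484

Depreciable base = $122,940 − $22,400 = $100,540.
Sum of the years' digits = 10+9+8+7+6+5+4+3+2+1 = 55.
Year 1: $100,540 × 10/55 = $18,280. Book value $104,660.
Year 2: $100,540 × 9/55 = $16,452. Book value $88,208.
Year 3: $100,540 × 8/55 = $14,624. Book value $73,584.
Year 4: $100,540 × 7/55 = $12,796. Book value $60,788.
Year 5: $100,540 × 6/55 = $10,968. Book value $49,820.
Year 6: $100,540 × 5/55 = $9,140. Book value $40,680.
Year 7: $100,540 × 4/55 = $7,312. Book value $33,368.
Year 8: $100,540 × 3/55 = $5,484. Book value $27,884.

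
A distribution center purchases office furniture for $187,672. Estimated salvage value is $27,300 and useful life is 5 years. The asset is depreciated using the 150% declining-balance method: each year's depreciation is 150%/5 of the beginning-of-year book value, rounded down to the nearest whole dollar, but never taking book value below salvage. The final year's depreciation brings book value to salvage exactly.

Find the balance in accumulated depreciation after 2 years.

$95,712

Depreciable base = $187,672 − $27,300 = $160,372.
Year 1: ⌊$187,672 × 150%/5⌋ = $56,301. Book value $131,371.
Year 2: ⌊$131,371 × 150%/5⌋ = $39,411. Book value $91,960.
Accumulated through year 2 = $187,672 − $91,960 = $95,712.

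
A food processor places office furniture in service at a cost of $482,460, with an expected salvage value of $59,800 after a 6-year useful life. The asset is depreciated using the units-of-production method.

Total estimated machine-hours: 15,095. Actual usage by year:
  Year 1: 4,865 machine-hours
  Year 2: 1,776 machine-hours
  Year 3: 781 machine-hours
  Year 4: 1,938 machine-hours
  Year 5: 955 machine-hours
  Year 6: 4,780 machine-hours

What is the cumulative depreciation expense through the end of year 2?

$185,948

Depreciable base = $482,460 − $59,800 = $422,660.
Rate = $422,660 / 15,095 machine-hours = $28 per machine-hour.
Year 1: 4,865 × $28 = $136,220. Book value $346,240.
Year 2: 1,776 × $28 = $49,728. Book value $296,512.
Accumulated through year 2 = $482,460 − $296,512 = $185,948.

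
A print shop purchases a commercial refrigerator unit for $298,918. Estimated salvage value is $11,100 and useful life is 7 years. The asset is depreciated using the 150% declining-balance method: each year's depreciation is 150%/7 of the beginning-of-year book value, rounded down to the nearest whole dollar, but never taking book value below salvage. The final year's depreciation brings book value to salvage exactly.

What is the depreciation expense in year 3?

$39,543

Depreciable base = $298,918 − $11,100 = $287,818.
Year 1: ⌊$298,918 × 150%/7⌋ = $64,053. Book value $234,865.
Year 2: ⌊$234,865 × 150%/7⌋ = $50,328. Book value $184,537.
Year 3: ⌊$184,537 × 150%/7⌋ = $39,543. Book value $144,994.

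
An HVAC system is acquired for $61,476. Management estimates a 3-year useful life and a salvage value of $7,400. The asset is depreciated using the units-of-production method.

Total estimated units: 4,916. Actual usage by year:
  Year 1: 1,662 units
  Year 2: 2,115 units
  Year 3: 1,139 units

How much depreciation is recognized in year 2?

Depreciable base = $61,476 − $7,400 = $54,076.
Rate = $54,076 / 4,916 units = $11 per unit.
Year 1: 1,662 × $11 = $18,282. Book value $43,194.
Year 2: 2,115 × $11 = $23,265. Book value $19,929.

$23,265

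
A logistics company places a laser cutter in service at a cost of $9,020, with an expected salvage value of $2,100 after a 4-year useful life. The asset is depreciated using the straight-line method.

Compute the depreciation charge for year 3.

$1,730

Depreciable base = $9,020 − $2,100 = $6,920.
Annual expense = $6,920 / 4 = $1,730.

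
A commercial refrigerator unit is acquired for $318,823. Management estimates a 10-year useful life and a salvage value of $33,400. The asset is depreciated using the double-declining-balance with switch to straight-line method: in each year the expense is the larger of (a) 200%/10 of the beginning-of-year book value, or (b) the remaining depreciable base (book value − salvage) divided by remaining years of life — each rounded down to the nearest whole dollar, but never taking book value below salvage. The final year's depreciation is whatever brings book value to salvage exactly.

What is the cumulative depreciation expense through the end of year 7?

Depreciable base = $318,823 − $33,400 = $285,423.
Year 1: DB = ⌊$318,823 × 200%/10⌋ = $63,764; SL = ⌊$285,423/10⌋ = $28,542 → take DB $63,764. Book value $255,059.
Year 2: DB = ⌊$255,059 × 200%/10⌋ = $51,011; SL = ⌊$221,659/9⌋ = $24,628 → take DB $51,011. Book value $204,048.
Year 3: DB = ⌊$204,048 × 200%/10⌋ = $40,809; SL = ⌊$170,648/8⌋ = $21,331 → take DB $40,809. Book value $163,239.
Year 4: DB = ⌊$163,239 × 200%/10⌋ = $32,647; SL = ⌊$129,839/7⌋ = $18,548 → take DB $32,647. Book value $130,592.
Year 5: DB = ⌊$130,592 × 200%/10⌋ = $26,118; SL = ⌊$97,192/6⌋ = $16,198 → take DB $26,118. Book value $104,474.
Year 6: DB = ⌊$104,474 × 200%/10⌋ = $20,894; SL = ⌊$71,074/5⌋ = $14,214 → take DB $20,894. Book value $83,580.
Year 7: DB = ⌊$83,580 × 200%/10⌋ = $16,716; SL = ⌊$50,180/4⌋ = $12,545 → take DB $16,716. Book value $66,864.
Accumulated through year 7 = $318,823 − $66,864 = $251,959.

$251,959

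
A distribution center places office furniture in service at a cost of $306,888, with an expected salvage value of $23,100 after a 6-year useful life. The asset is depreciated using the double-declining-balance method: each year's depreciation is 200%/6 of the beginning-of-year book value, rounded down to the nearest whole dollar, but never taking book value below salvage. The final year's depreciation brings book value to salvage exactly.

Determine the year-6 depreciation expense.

Depreciable base = $306,888 − $23,100 = $283,788.
Year 1: ⌊$306,888 × 200%/6⌋ = $102,296. Book value $204,592.
Year 2: ⌊$204,592 × 200%/6⌋ = $68,197. Book value $136,395.
Year 3: ⌊$136,395 × 200%/6⌋ = $45,465. Book value $90,930.
Year 4: ⌊$90,930 × 200%/6⌋ = $30,310. Book value $60,620.
Year 5: ⌊$60,620 × 200%/6⌋ = $20,206. Book value $40,414.
Year 6 (final): $40,414 − $23,100 = $17,314. Book value $23,100.

$17,314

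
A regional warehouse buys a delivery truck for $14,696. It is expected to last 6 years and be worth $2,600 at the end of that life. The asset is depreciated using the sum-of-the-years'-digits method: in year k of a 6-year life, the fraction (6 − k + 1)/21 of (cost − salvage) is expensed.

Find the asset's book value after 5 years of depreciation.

Depreciable base = $14,696 − $2,600 = $12,096.
Sum of the years' digits = 6+5+4+3+2+1 = 21.
Year 1: $12,096 × 6/21 = $3,456. Book value $11,240.
Year 2: $12,096 × 5/21 = $2,880. Book value $8,360.
Year 3: $12,096 × 4/21 = $2,304. Book value $6,056.
Year 4: $12,096 × 3/21 = $1,728. Book value $4,328.
Year 5: $12,096 × 2/21 = $1,152. Book value $3,176.

$3,176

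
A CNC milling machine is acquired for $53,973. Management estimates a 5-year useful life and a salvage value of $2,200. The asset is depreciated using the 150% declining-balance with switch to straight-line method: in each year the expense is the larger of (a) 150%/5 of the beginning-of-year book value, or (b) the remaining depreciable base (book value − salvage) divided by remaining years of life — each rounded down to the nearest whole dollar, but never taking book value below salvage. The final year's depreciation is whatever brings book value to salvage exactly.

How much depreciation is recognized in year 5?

$8,083

Depreciable base = $53,973 − $2,200 = $51,773.
Year 1: DB = ⌊$53,973 × 150%/5⌋ = $16,191; SL = ⌊$51,773/5⌋ = $10,354 → take DB $16,191. Book value $37,782.
Year 2: DB = ⌊$37,782 × 150%/5⌋ = $11,334; SL = ⌊$35,582/4⌋ = $8,895 → take DB $11,334. Book value $26,448.
Year 3: DB = ⌊$26,448 × 150%/5⌋ = $7,934; SL = ⌊$24,248/3⌋ = $8,082 → take SL $8,082. Book value $18,366.
Year 4: DB = ⌊$18,366 × 150%/5⌋ = $5,509; SL = ⌊$16,166/2⌋ = $8,083 → take SL $8,083. Book value $10,283.
Year 5 (final): $10,283 − $2,200 = $8,083. Book value $2,200.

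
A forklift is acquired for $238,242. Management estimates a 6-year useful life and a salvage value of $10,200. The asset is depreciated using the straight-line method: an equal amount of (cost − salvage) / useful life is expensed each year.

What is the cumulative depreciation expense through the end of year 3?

Depreciable base = $238,242 − $10,200 = $228,042.
Annual expense = $228,042 / 6 = $38,007.
End of year 1: book value $200,235.
End of year 2: book value $162,228.
End of year 3: book value $124,221.
Accumulated through year 3 = $238,242 − $124,221 = $114,021.

$114,021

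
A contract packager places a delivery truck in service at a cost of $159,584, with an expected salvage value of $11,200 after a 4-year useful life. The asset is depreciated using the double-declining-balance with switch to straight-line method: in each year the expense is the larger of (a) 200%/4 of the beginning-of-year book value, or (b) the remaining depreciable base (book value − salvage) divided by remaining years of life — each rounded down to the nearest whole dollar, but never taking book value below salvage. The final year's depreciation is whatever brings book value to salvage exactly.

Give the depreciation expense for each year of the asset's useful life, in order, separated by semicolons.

$79,792; $39,896; $19,948; $8,748

Depreciable base = $159,584 − $11,200 = $148,384.
Year 1: DB = ⌊$159,584 × 200%/4⌋ = $79,792; SL = ⌊$148,384/4⌋ = $37,096 → take DB $79,792. Book value $79,792.
Year 2: DB = ⌊$79,792 × 200%/4⌋ = $39,896; SL = ⌊$68,592/3⌋ = $22,864 → take DB $39,896. Book value $39,896.
Year 3: DB = ⌊$39,896 × 200%/4⌋ = $19,948; SL = ⌊$28,696/2⌋ = $14,348 → take DB $19,948. Book value $19,948.
Year 4 (final): $19,948 − $11,200 = $8,748. Book value $11,200.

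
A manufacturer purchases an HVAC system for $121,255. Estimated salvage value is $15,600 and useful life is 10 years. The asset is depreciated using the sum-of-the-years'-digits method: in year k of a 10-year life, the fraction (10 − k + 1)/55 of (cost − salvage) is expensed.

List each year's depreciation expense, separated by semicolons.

$19,210; $17,289; $15,368; $13,447; $11,526; $9,605; $7,684; $5,763; $3,842; $1,921

Depreciable base = $121,255 − $15,600 = $105,655.
Sum of the years' digits = 10+9+8+7+6+5+4+3+2+1 = 55.
Year 1: $105,655 × 10/55 = $19,210. Book value $102,045.
Year 2: $105,655 × 9/55 = $17,289. Book value $84,756.
Year 3: $105,655 × 8/55 = $15,368. Book value $69,388.
Year 4: $105,655 × 7/55 = $13,447. Book value $55,941.
Year 5: $105,655 × 6/55 = $11,526. Book value $44,415.
Year 6: $105,655 × 5/55 = $9,605. Book value $34,810.
Year 7: $105,655 × 4/55 = $7,684. Book value $27,126.
Year 8: $105,655 × 3/55 = $5,763. Book value $21,363.
Year 9: $105,655 × 2/55 = $3,842. Book value $17,521.
Year 10: $105,655 × 1/55 = $1,921. Book value $15,600.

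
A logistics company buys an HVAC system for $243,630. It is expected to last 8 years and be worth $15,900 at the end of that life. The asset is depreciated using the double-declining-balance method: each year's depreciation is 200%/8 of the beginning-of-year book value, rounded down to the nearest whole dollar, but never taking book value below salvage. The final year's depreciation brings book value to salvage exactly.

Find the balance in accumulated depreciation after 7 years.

$211,108

Depreciable base = $243,630 − $15,900 = $227,730.
Year 1: ⌊$243,630 × 200%/8⌋ = $60,907. Book value $182,723.
Year 2: ⌊$182,723 × 200%/8⌋ = $45,680. Book value $137,043.
Year 3: ⌊$137,043 × 200%/8⌋ = $34,260. Book value $102,783.
Year 4: ⌊$102,783 × 200%/8⌋ = $25,695. Book value $77,088.
Year 5: ⌊$77,088 × 200%/8⌋ = $19,272. Book value $57,816.
Year 6: ⌊$57,816 × 200%/8⌋ = $14,454. Book value $43,362.
Year 7: ⌊$43,362 × 200%/8⌋ = $10,840. Book value $32,522.
Accumulated through year 7 = $243,630 − $32,522 = $211,108.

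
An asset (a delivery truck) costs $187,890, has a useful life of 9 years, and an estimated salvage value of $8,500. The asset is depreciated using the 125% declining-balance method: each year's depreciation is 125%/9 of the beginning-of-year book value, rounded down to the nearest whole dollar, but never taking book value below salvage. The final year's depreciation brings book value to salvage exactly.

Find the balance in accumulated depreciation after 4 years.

Depreciable base = $187,890 − $8,500 = $179,390.
Year 1: ⌊$187,890 × 125%/9⌋ = $26,095. Book value $161,795.
Year 2: ⌊$161,795 × 125%/9⌋ = $22,471. Book value $139,324.
Year 3: ⌊$139,324 × 125%/9⌋ = $19,350. Book value $119,974.
Year 4: ⌊$119,974 × 125%/9⌋ = $16,663. Book value $103,311.
Accumulated through year 4 = $187,890 − $103,311 = $84,579.

$84,579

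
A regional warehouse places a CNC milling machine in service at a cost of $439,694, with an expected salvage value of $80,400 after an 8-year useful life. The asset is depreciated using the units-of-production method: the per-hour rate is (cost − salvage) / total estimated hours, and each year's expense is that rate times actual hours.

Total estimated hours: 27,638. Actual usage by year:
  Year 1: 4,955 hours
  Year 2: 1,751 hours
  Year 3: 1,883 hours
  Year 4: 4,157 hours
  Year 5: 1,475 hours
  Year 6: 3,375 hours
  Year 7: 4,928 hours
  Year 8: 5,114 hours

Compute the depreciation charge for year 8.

Depreciable base = $439,694 − $80,400 = $359,294.
Rate = $359,294 / 27,638 hours = $13 per hour.
Year 1: 4,955 × $13 = $64,415. Book value $375,279.
Year 2: 1,751 × $13 = $22,763. Book value $352,516.
Year 3: 1,883 × $13 = $24,479. Book value $328,037.
Year 4: 4,157 × $13 = $54,041. Book value $273,996.
Year 5: 1,475 × $13 = $19,175. Book value $254,821.
Year 6: 3,375 × $13 = $43,875. Book value $210,946.
Year 7: 4,928 × $13 = $64,064. Book value $146,882.
Year 8: 5,114 × $13 = $66,482. Book value $80,400.

$66,482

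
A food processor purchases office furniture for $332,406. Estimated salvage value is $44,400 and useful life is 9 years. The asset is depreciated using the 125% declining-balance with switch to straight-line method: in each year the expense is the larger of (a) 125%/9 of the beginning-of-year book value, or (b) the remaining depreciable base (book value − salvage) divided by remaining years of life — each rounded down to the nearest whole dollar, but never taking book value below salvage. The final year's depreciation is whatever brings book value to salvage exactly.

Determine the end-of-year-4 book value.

Depreciable base = $332,406 − $44,400 = $288,006.
Year 1: DB = ⌊$332,406 × 125%/9⌋ = $46,167; SL = ⌊$288,006/9⌋ = $32,000 → take DB $46,167. Book value $286,239.
Year 2: DB = ⌊$286,239 × 125%/9⌋ = $39,755; SL = ⌊$241,839/8⌋ = $30,229 → take DB $39,755. Book value $246,484.
Year 3: DB = ⌊$246,484 × 125%/9⌋ = $34,233; SL = ⌊$202,084/7⌋ = $28,869 → take DB $34,233. Book value $212,251.
Year 4: DB = ⌊$212,251 × 125%/9⌋ = $29,479; SL = ⌊$167,851/6⌋ = $27,975 → take DB $29,479. Book value $182,772.

$182,772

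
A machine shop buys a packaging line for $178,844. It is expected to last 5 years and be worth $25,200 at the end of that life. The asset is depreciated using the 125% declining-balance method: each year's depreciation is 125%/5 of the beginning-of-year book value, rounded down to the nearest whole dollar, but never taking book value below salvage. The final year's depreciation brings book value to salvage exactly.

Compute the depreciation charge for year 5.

$31,388

Depreciable base = $178,844 − $25,200 = $153,644.
Year 1: ⌊$178,844 × 125%/5⌋ = $44,711. Book value $134,133.
Year 2: ⌊$134,133 × 125%/5⌋ = $33,533. Book value $100,600.
Year 3: ⌊$100,600 × 125%/5⌋ = $25,150. Book value $75,450.
Year 4: ⌊$75,450 × 125%/5⌋ = $18,862. Book value $56,588.
Year 5 (final): $56,588 − $25,200 = $31,388. Book value $25,200.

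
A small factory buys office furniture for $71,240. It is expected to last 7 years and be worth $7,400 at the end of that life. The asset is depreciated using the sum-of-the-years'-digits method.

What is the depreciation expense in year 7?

Depreciable base = $71,240 − $7,400 = $63,840.
Sum of the years' digits = 7+6+5+4+3+2+1 = 28.
Year 1: $63,840 × 7/28 = $15,960. Book value $55,280.
Year 2: $63,840 × 6/28 = $13,680. Book value $41,600.
Year 3: $63,840 × 5/28 = $11,400. Book value $30,200.
Year 4: $63,840 × 4/28 = $9,120. Book value $21,080.
Year 5: $63,840 × 3/28 = $6,840. Book value $14,240.
Year 6: $63,840 × 2/28 = $4,560. Book value $9,680.
Year 7: $63,840 × 1/28 = $2,280. Book value $7,400.

$2,280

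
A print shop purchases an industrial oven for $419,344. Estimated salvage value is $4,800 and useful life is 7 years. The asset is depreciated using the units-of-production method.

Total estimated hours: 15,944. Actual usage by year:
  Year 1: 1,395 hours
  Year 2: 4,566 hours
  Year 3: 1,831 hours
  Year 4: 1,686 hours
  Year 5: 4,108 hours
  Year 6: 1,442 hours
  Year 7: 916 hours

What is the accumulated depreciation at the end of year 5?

Depreciable base = $419,344 − $4,800 = $414,544.
Rate = $414,544 / 15,944 hours = $26 per hour.
Year 1: 1,395 × $26 = $36,270. Book value $383,074.
Year 2: 4,566 × $26 = $118,716. Book value $264,358.
Year 3: 1,831 × $26 = $47,606. Book value $216,752.
Year 4: 1,686 × $26 = $43,836. Book value $172,916.
Year 5: 4,108 × $26 = $106,808. Book value $66,108.
Accumulated through year 5 = $419,344 − $66,108 = $353,236.

$353,236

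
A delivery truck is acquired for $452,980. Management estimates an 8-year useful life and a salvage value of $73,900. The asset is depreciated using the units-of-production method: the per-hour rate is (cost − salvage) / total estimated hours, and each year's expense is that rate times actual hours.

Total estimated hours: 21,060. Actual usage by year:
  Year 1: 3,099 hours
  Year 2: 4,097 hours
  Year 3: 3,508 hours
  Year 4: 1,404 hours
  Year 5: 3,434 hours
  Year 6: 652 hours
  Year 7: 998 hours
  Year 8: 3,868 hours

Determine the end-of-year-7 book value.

Depreciable base = $452,980 − $73,900 = $379,080.
Rate = $379,080 / 21,060 hours = $18 per hour.
Year 1: 3,099 × $18 = $55,782. Book value $397,198.
Year 2: 4,097 × $18 = $73,746. Book value $323,452.
Year 3: 3,508 × $18 = $63,144. Book value $260,308.
Year 4: 1,404 × $18 = $25,272. Book value $235,036.
Year 5: 3,434 × $18 = $61,812. Book value $173,224.
Year 6: 652 × $18 = $11,736. Book value $161,488.
Year 7: 998 × $18 = $17,964. Book value $143,524.

$143,524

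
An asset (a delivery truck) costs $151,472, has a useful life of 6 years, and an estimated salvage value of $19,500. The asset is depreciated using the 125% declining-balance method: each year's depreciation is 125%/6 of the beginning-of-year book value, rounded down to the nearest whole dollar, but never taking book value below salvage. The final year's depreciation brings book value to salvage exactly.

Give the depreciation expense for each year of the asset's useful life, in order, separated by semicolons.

Depreciable base = $151,472 − $19,500 = $131,972.
Year 1: ⌊$151,472 × 125%/6⌋ = $31,556. Book value $119,916.
Year 2: ⌊$119,916 × 125%/6⌋ = $24,982. Book value $94,934.
Year 3: ⌊$94,934 × 125%/6⌋ = $19,777. Book value $75,157.
Year 4: ⌊$75,157 × 125%/6⌋ = $15,657. Book value $59,500.
Year 5: ⌊$59,500 × 125%/6⌋ = $12,395. Book value $47,105.
Year 6 (final): $47,105 − $19,500 = $27,605. Book value $19,500.

$31,556; $24,982; $19,777; $15,657; $12,395; $27,605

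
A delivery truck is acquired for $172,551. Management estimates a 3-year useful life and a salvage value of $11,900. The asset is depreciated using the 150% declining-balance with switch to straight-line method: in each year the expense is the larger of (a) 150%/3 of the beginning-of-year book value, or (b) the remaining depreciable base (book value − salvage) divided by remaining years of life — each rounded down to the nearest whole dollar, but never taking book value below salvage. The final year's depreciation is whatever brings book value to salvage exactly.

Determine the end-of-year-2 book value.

Depreciable base = $172,551 − $11,900 = $160,651.
Year 1: DB = ⌊$172,551 × 150%/3⌋ = $86,275; SL = ⌊$160,651/3⌋ = $53,550 → take DB $86,275. Book value $86,276.
Year 2: DB = ⌊$86,276 × 150%/3⌋ = $43,138; SL = ⌊$74,376/2⌋ = $37,188 → take DB $43,138. Book value $43,138.

$43,138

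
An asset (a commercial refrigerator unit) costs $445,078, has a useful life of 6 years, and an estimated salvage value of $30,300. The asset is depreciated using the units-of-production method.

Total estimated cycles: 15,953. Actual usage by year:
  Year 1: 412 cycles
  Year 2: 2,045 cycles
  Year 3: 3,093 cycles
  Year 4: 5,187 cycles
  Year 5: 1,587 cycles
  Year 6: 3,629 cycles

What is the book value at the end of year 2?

Depreciable base = $445,078 − $30,300 = $414,778.
Rate = $414,778 / 15,953 cycles = $26 per cycle.
Year 1: 412 × $26 = $10,712. Book value $434,366.
Year 2: 2,045 × $26 = $53,170. Book value $381,196.

$381,196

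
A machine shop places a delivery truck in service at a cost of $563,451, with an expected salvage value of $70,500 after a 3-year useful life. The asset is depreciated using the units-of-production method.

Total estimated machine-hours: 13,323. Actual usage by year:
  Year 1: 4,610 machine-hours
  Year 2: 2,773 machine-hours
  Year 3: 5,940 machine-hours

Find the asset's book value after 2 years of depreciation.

Depreciable base = $563,451 − $70,500 = $492,951.
Rate = $492,951 / 13,323 machine-hours = $37 per machine-hour.
Year 1: 4,610 × $37 = $170,570. Book value $392,881.
Year 2: 2,773 × $37 = $102,601. Book value $290,280.

$290,280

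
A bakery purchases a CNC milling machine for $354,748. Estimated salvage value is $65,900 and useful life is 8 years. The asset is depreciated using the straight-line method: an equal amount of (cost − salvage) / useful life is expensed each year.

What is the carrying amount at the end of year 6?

$138,112

Depreciable base = $354,748 − $65,900 = $288,848.
Annual expense = $288,848 / 8 = $36,106.
End of year 1: book value $318,642.
End of year 2: book value $282,536.
End of year 3: book value $246,430.
End of year 4: book value $210,324.
End of year 5: book value $174,218.
End of year 6: book value $138,112.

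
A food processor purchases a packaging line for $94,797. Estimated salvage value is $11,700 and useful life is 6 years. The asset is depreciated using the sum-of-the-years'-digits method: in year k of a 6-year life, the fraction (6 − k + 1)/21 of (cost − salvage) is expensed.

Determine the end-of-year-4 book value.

Depreciable base = $94,797 − $11,700 = $83,097.
Sum of the years' digits = 6+5+4+3+2+1 = 21.
Year 1: $83,097 × 6/21 = $23,742. Book value $71,055.
Year 2: $83,097 × 5/21 = $19,785. Book value $51,270.
Year 3: $83,097 × 4/21 = $15,828. Book value $35,442.
Year 4: $83,097 × 3/21 = $11,871. Book value $23,571.

$23,571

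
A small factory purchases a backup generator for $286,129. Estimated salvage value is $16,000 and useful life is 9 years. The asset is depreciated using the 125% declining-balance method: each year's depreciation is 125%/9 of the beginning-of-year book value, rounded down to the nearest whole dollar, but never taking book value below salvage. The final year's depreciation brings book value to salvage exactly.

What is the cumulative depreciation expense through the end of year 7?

Depreciable base = $286,129 − $16,000 = $270,129.
Year 1: ⌊$286,129 × 125%/9⌋ = $39,740. Book value $246,389.
Year 2: ⌊$246,389 × 125%/9⌋ = $34,220. Book value $212,169.
Year 3: ⌊$212,169 × 125%/9⌋ = $29,467. Book value $182,702.
Year 4: ⌊$182,702 × 125%/9⌋ = $25,375. Book value $157,327.
Year 5: ⌊$157,327 × 125%/9⌋ = $21,850. Book value $135,477.
Year 6: ⌊$135,477 × 125%/9⌋ = $18,816. Book value $116,661.
Year 7: ⌊$116,661 × 125%/9⌋ = $16,202. Book value $100,459.
Accumulated through year 7 = $286,129 − $100,459 = $185,670.

$185,670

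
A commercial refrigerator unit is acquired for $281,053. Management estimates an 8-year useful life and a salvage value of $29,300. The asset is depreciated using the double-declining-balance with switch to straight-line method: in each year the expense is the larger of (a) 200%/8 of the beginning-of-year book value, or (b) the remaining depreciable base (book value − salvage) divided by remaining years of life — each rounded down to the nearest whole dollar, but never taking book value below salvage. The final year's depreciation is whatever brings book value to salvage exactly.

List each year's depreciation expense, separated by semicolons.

$70,263; $52,697; $39,523; $29,642; $22,232; $16,674; $12,505; $8,217

Depreciable base = $281,053 − $29,300 = $251,753.
Year 1: DB = ⌊$281,053 × 200%/8⌋ = $70,263; SL = ⌊$251,753/8⌋ = $31,469 → take DB $70,263. Book value $210,790.
Year 2: DB = ⌊$210,790 × 200%/8⌋ = $52,697; SL = ⌊$181,490/7⌋ = $25,927 → take DB $52,697. Book value $158,093.
Year 3: DB = ⌊$158,093 × 200%/8⌋ = $39,523; SL = ⌊$128,793/6⌋ = $21,465 → take DB $39,523. Book value $118,570.
Year 4: DB = ⌊$118,570 × 200%/8⌋ = $29,642; SL = ⌊$89,270/5⌋ = $17,854 → take DB $29,642. Book value $88,928.
Year 5: DB = ⌊$88,928 × 200%/8⌋ = $22,232; SL = ⌊$59,628/4⌋ = $14,907 → take DB $22,232. Book value $66,696.
Year 6: DB = ⌊$66,696 × 200%/8⌋ = $16,674; SL = ⌊$37,396/3⌋ = $12,465 → take DB $16,674. Book value $50,022.
Year 7: DB = ⌊$50,022 × 200%/8⌋ = $12,505; SL = ⌊$20,722/2⌋ = $10,361 → take DB $12,505. Book value $37,517.
Year 8 (final): $37,517 − $29,300 = $8,217. Book value $29,300.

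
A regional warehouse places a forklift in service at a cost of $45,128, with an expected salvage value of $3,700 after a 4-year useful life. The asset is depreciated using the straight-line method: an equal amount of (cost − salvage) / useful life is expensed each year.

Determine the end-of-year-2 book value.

$24,414

Depreciable base = $45,128 − $3,700 = $41,428.
Annual expense = $41,428 / 4 = $10,357.
End of year 1: book value $34,771.
End of year 2: book value $24,414.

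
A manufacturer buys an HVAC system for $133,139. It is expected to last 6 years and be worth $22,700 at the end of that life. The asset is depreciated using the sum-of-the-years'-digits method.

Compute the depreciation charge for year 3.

$21,036

Depreciable base = $133,139 − $22,700 = $110,439.
Sum of the years' digits = 6+5+4+3+2+1 = 21.
Year 1: $110,439 × 6/21 = $31,554. Book value $101,585.
Year 2: $110,439 × 5/21 = $26,295. Book value $75,290.
Year 3: $110,439 × 4/21 = $21,036. Book value $54,254.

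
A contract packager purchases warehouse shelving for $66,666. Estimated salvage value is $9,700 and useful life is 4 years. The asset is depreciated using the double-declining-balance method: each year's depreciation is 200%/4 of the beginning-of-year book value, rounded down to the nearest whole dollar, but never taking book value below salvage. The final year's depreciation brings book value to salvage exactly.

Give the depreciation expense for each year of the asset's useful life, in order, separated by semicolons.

$33,333; $16,666; $6,967; $0

Depreciable base = $66,666 − $9,700 = $56,966.
Year 1: ⌊$66,666 × 200%/4⌋ = $33,333. Book value $33,333.
Year 2: ⌊$33,333 × 200%/4⌋ = $16,666. Book value $16,667.
Year 3: ⌊$16,667 × 200%/4⌋ = $8,333, capped at $6,967. Book value $9,700.
Year 4 (final): $9,700 − $9,700 = $0. Book value $9,700.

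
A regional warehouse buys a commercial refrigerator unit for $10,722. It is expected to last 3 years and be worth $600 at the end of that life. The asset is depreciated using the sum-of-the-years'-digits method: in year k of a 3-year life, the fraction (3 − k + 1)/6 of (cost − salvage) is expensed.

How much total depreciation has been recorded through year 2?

$8,435

Depreciable base = $10,722 − $600 = $10,122.
Sum of the years' digits = 3+2+1 = 6.
Year 1: $10,122 × 3/6 = $5,061. Book value $5,661.
Year 2: $10,122 × 2/6 = $3,374. Book value $2,287.
Accumulated through year 2 = $10,722 − $2,287 = $8,435.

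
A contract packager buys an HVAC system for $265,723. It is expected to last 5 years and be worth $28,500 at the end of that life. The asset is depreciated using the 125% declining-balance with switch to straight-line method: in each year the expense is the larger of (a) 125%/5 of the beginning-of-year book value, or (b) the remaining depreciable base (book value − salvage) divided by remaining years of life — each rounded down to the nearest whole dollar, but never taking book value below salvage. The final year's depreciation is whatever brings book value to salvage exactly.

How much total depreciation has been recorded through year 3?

$156,576

Depreciable base = $265,723 − $28,500 = $237,223.
Year 1: DB = ⌊$265,723 × 125%/5⌋ = $66,430; SL = ⌊$237,223/5⌋ = $47,444 → take DB $66,430. Book value $199,293.
Year 2: DB = ⌊$199,293 × 125%/5⌋ = $49,823; SL = ⌊$170,793/4⌋ = $42,698 → take DB $49,823. Book value $149,470.
Year 3: DB = ⌊$149,470 × 125%/5⌋ = $37,367; SL = ⌊$120,970/3⌋ = $40,323 → take SL $40,323. Book value $109,147.
Accumulated through year 3 = $265,723 − $109,147 = $156,576.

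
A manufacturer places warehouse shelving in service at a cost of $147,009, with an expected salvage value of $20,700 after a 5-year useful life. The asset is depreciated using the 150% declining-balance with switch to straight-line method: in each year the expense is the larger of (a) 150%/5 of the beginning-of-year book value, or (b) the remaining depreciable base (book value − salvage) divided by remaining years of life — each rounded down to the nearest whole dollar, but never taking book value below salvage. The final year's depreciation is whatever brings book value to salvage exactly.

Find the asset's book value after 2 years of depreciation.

Depreciable base = $147,009 − $20,700 = $126,309.
Year 1: DB = ⌊$147,009 × 150%/5⌋ = $44,102; SL = ⌊$126,309/5⌋ = $25,261 → take DB $44,102. Book value $102,907.
Year 2: DB = ⌊$102,907 × 150%/5⌋ = $30,872; SL = ⌊$82,207/4⌋ = $20,551 → take DB $30,872. Book value $72,035.

$72,035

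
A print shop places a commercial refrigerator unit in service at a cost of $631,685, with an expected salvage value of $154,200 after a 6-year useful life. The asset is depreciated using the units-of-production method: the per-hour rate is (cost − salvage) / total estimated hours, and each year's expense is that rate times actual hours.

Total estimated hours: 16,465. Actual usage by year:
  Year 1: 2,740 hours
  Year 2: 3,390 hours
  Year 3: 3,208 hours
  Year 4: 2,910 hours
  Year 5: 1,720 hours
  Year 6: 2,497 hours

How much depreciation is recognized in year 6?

Depreciable base = $631,685 − $154,200 = $477,485.
Rate = $477,485 / 16,465 hours = $29 per hour.
Year 1: 2,740 × $29 = $79,460. Book value $552,225.
Year 2: 3,390 × $29 = $98,310. Book value $453,915.
Year 3: 3,208 × $29 = $93,032. Book value $360,883.
Year 4: 2,910 × $29 = $84,390. Book value $276,493.
Year 5: 1,720 × $29 = $49,880. Book value $226,613.
Year 6: 2,497 × $29 = $72,413. Book value $154,200.

$72,413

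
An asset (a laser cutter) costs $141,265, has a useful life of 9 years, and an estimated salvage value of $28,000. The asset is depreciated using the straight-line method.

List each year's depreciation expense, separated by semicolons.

$12,585; $12,585; $12,585; $12,585; $12,585; $12,585; $12,585; $12,585; $12,585

Depreciable base = $141,265 − $28,000 = $113,265.
Annual expense = $113,265 / 9 = $12,585.
End of year 1: book value $128,680.
End of year 2: book value $116,095.
End of year 3: book value $103,510.
End of year 4: book value $90,925.
End of year 5: book value $78,340.
End of year 6: book value $65,755.
End of year 7: book value $53,170.
End of year 8: book value $40,585.
End of year 9: book value $28,000.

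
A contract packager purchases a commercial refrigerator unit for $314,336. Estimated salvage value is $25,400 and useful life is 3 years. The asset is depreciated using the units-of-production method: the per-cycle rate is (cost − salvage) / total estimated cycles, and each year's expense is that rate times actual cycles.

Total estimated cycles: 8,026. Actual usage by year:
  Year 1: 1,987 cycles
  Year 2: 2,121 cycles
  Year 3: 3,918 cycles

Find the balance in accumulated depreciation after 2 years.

Depreciable base = $314,336 − $25,400 = $288,936.
Rate = $288,936 / 8,026 cycles = $36 per cycle.
Year 1: 1,987 × $36 = $71,532. Book value $242,804.
Year 2: 2,121 × $36 = $76,356. Book value $166,448.
Accumulated through year 2 = $314,336 − $166,448 = $147,888.

$147,888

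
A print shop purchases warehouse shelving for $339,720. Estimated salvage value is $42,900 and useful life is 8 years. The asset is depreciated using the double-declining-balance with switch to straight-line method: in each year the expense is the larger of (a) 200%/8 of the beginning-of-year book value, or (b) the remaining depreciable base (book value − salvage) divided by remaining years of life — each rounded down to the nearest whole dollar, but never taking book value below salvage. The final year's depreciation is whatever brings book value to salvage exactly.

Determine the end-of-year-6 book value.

Depreciable base = $339,720 − $42,900 = $296,820.
Year 1: DB = ⌊$339,720 × 200%/8⌋ = $84,930; SL = ⌊$296,820/8⌋ = $37,102 → take DB $84,930. Book value $254,790.
Year 2: DB = ⌊$254,790 × 200%/8⌋ = $63,697; SL = ⌊$211,890/7⌋ = $30,270 → take DB $63,697. Book value $191,093.
Year 3: DB = ⌊$191,093 × 200%/8⌋ = $47,773; SL = ⌊$148,193/6⌋ = $24,698 → take DB $47,773. Book value $143,320.
Year 4: DB = ⌊$143,320 × 200%/8⌋ = $35,830; SL = ⌊$100,420/5⌋ = $20,084 → take DB $35,830. Book value $107,490.
Year 5: DB = ⌊$107,490 × 200%/8⌋ = $26,872; SL = ⌊$64,590/4⌋ = $16,147 → take DB $26,872. Book value $80,618.
Year 6: DB = ⌊$80,618 × 200%/8⌋ = $20,154; SL = ⌊$37,718/3⌋ = $12,572 → take DB $20,154. Book value $60,464.

$60,464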